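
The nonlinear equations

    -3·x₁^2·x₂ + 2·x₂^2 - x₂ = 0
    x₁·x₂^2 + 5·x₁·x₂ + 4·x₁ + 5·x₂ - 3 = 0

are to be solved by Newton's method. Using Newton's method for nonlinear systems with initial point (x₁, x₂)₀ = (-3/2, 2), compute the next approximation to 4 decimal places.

(-1.0635, 0.5714)

At (-3/2, 2): F = (-7.5000, -20.0000).
Jacobian J = [[-6·x₁·x₂, -3·x₁^2 + 4·x₂ - 1], [x₂^2 + 5·x₂ + 4, 2·x₁·x₂ + 5·x₁ + 5]].
At the point, J = [[18.0000, 0.2500], [18.0000, -8.5000]] (det J = -157.5000).
Solving J·Δ = −F gives Δ = (0.4365, -1.4286).
Then the next iterate is (x₁, x₂)₁ = (-1.0635, 0.5714).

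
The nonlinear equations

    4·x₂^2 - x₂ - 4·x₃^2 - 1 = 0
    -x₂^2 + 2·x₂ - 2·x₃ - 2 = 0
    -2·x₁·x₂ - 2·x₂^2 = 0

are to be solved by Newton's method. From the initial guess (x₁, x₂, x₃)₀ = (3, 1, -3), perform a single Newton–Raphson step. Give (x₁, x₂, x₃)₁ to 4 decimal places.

(17.5714, -2.7143, -0.5000)

At (3, 1, -3): F = (-34.0000, 5.0000, -8.0000).
Jacobian J = [[0, 8·x₂ - 1, -8·x₃], [0, -2·x₂ + 2, -2], [-2·x₂, -2·x₁ - 4·x₂, 0]].
At the point, J = [[0.0000, 7.0000, 24.0000], [0.0000, 0.0000, -2.0000], [-2.0000, -10.0000, 0.0000]] (det J = 28.0000).
Solving J·Δ = −F gives Δ = (14.5714, -3.7143, 2.5000).
Then the next iterate is (x₁, x₂, x₃)₁ = (17.5714, -2.7143, -0.5000).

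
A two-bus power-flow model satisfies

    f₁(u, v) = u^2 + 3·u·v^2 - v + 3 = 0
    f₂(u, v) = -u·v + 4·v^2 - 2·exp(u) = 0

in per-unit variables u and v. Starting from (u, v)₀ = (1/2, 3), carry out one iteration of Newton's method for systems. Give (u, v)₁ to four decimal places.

At (1/2, 3): F = (13.7500, 31.202557).
Jacobian J = [[2·u + 3·v^2, 6·u·v - 1], [-v - 2·exp(u), -u + 8·v]].
At the point, J = [[28.0000, 8.0000], [-6.297443, 23.5000]] (det J = 708.379540).
Solving J·Δ = −F gives Δ = (-0.1038, -1.3556).
Then the next iterate is (u, v)₁ = (0.3962, 1.6444).

(0.3962, 1.6444)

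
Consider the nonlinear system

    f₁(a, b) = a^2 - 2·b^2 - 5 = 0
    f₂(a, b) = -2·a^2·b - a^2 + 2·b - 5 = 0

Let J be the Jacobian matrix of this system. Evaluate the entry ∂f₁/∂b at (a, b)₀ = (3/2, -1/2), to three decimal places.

2.000

∂f₁/∂b = -4·b.
At (3/2, -1/2) this is 2.000.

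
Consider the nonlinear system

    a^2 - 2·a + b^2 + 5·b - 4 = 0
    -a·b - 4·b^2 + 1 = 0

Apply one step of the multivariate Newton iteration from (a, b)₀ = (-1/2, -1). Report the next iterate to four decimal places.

At (-1/2, -1): F = (-6.7500, -3.5000).
Jacobian J = [[2·a - 2, 2·b + 5], [-b, -a - 8·b]].
At the point, J = [[-3.0000, 3.0000], [1.0000, 8.5000]] (det J = -28.5000).
Solving J·Δ = −F gives Δ = (-1.6447, 0.6053).
Then the next iterate is (a, b)₁ = (-2.1447, -0.3947).

(-2.1447, -0.3947)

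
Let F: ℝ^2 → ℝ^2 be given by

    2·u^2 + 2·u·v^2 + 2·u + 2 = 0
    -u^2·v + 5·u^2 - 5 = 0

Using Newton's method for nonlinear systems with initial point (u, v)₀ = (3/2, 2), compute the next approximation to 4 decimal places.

(1.0182, 0.8507)

At (3/2, 2): F = (21.5000, 1.7500).
Jacobian J = [[4·u + 2·v^2 + 2, 4·u·v], [-2·u·v + 10·u, -u^2]].
At the point, J = [[16.0000, 12.0000], [9.0000, -2.2500]] (det J = -144.0000).
Solving J·Δ = −F gives Δ = (-0.4818, -1.1493).
Then the next iterate is (u, v)₁ = (1.0182, 0.8507).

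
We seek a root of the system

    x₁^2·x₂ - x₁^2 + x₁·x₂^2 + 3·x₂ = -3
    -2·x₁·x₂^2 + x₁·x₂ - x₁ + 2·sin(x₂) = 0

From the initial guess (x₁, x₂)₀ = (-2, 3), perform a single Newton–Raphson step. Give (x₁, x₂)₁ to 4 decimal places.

(1.3586, 4.0717)

At (-2, 3): F = (2.0000, 32.282240).
Jacobian J = [[2·x₁·x₂ - 2·x₁ + x₂^2, x₁^2 + 2·x₁·x₂ + 3], [-2·x₂^2 + x₂ - 1, -4·x₁·x₂ + x₁ + 2·cos(x₂)]].
At the point, J = [[1.0000, -5.0000], [-16.0000, 20.020015]] (det J = -59.979985).
Solving J·Δ = −F gives Δ = (3.3586, 1.0717).
Then the next iterate is (x₁, x₂)₁ = (1.3586, 4.0717).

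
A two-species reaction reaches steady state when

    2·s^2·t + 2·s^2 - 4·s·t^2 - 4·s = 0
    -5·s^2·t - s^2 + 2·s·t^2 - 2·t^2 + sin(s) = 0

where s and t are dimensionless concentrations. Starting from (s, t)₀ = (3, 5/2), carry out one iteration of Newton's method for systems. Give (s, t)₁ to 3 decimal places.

(1.937, 1.600)

At (3, 5/2): F = (-24.000, -96.35888).
Jacobian J = [[4·s·t + 4·s - 4·t^2 - 4, 2·s^2 - 8·s·t], [-10·s·t - 2·s + 2·t^2 + cos(s), -5·s^2 + 4·s·t - 4·t]].
At the point, J = [[13.000, -42.000], [-69.48999, -25.000]] (det J = -3243.57968).
Solving J·Δ = −F gives Δ = (-1.063, -0.900).
Then the next iterate is (s, t)₁ = (1.937, 1.600).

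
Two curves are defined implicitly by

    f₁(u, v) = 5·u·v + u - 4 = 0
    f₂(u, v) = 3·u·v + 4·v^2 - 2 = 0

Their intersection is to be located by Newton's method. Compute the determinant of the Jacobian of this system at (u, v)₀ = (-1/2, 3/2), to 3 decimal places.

100.500

J = [[5·v + 1, 5·u], [3·v, 3·u + 8·v]].
At the point, J = [[8.500, -2.500], [4.500, 10.500]].
det J = 100.500.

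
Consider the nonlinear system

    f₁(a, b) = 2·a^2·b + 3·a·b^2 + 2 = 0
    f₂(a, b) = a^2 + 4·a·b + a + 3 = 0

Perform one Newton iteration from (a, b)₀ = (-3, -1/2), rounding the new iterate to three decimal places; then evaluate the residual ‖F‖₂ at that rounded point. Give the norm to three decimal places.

3.946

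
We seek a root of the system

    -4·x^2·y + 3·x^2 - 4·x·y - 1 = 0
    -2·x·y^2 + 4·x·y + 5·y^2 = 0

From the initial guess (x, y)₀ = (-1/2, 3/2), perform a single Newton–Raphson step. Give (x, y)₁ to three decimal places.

(-0.308, 0.826)

At (-1/2, 3/2): F = (1.250, 10.500).
Jacobian J = [[-8·x·y + 6·x - 4·y, -4·x^2 - 4·x], [-2·y^2 + 4·y, -4·x·y + 4·x + 10·y]].
At the point, J = [[-3.000, 1.000], [1.500, 16.000]] (det J = -49.500).
Solving J·Δ = −F gives Δ = (0.192, -0.674).
Then the next iterate is (x, y)₁ = (-0.308, 0.826).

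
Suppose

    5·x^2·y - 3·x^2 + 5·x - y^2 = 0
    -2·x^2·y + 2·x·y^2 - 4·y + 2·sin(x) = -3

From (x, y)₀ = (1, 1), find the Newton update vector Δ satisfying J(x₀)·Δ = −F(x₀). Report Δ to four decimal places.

(-0.9217, 0.7652)

At (1, 1): F = (6.0000, 0.682942).
Jacobian J = [[10·x·y - 6·x + 5, 5·x^2 - 2·y], [-4·x·y + 2·y^2 + 2·cos(x), -2·x^2 + 4·x·y - 4]].
At the point, J = [[9.0000, 3.0000], [-0.919395, -2.0000]] (det J = -15.241814).
Solving J·Δ = −F gives Δ = (-0.9217, 0.7652).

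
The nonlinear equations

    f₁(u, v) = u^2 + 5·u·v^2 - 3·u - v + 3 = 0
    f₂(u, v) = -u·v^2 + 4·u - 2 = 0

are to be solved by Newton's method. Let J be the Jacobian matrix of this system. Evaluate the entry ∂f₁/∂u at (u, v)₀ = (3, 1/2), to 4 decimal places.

4.2500

∂f₁/∂u = 2·u + 5·v^2 - 3.
At (3, 1/2) this is 4.2500.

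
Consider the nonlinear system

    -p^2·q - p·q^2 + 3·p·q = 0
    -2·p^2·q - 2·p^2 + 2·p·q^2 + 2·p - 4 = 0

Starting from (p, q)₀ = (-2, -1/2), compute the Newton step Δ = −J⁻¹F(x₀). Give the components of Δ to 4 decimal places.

At (-2, -1/2): F = (5.5000, -13.0000).
Jacobian J = [[-2·p·q - q^2 + 3·q, -p^2 - 2·p·q + 3·p], [-4·p·q - 4·p + 2·q^2 + 2, -2·p^2 + 4·p·q]].
At the point, J = [[-3.7500, -12.0000], [6.5000, -4.0000]] (det J = 93.0000).
Solving J·Δ = −F gives Δ = (1.9140, -0.1398).

(1.9140, -0.1398)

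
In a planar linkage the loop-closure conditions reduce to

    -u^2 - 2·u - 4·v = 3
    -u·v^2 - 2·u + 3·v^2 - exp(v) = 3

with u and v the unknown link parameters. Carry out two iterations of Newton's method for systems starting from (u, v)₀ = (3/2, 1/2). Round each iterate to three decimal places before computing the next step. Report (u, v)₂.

(-16.581, -6.860)

At (3/2, 1/2): F = (-10.250, -7.27372).
Jacobian J = [[-2·u - 2, -4], [-v^2 - 2, -2·u·v + 6·v - exp(v)]].
At the point, J = [[-5.000, -4.000], [-2.250, -0.14872]] (det J = -8.25639).
Solving J·Δ = −F gives Δ = (-3.339, 1.612).
Then the next iterate is (u, v)₁ = (-1.839, 2.112).
Round to (-1.839, 2.112) and repeat: F = (-11.15192, 13.99782), J = [[1.678, -4.000], [-6.46054, 12.17518]].
Δ = (-14.742, -8.972), so (u, v)₂ = (-16.581, -6.860).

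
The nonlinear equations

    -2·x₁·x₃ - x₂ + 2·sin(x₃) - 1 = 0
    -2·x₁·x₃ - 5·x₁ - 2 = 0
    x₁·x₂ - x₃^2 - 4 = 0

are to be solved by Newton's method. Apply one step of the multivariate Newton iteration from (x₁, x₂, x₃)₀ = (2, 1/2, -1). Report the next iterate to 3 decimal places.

At (2, 1/2, -1): F = (0.81706, -8.000, -4.000).
Jacobian J = [[-2·x₃, -1, -2·x₁ + 2·cos(x₃)], [-2·x₃ - 5, 0, -2·x₁], [x₂, x₁, -2·x₃]].
At the point, J = [[2.000, -1.000, -2.91940], [-3.000, 0.000, -4.000], [0.500, 2.000, 2.000]] (det J = 29.51637).
Solving J·Δ = −F gives Δ = (-0.720, 3.640, -1.460).
Then the next iterate is (x₁, x₂, x₃)₁ = (1.280, 4.140, -2.460).

(1.280, 4.140, -2.460)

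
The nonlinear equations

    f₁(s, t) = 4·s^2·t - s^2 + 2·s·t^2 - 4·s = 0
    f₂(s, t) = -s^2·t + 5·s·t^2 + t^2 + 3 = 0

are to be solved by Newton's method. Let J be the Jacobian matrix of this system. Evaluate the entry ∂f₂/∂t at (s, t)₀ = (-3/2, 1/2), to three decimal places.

-8.750

∂f₂/∂t = -s^2 + 10·s·t + 2·t.
At (-3/2, 1/2) this is -8.750.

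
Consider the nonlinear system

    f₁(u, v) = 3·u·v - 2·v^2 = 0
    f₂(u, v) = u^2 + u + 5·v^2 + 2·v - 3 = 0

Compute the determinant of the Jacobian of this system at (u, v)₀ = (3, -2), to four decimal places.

J = [[3·v, 3·u - 4·v], [2·u + 1, 10·v + 2]].
At the point, J = [[-6.0000, 17.0000], [7.0000, -18.0000]].
det J = -11.0000.

-11.0000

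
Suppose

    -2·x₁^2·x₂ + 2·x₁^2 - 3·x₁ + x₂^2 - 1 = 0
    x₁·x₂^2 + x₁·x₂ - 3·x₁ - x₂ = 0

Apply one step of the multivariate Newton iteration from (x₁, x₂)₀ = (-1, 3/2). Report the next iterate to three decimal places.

At (-1, 3/2): F = (3.250, -2.250).
Jacobian J = [[-4·x₁·x₂ + 4·x₁ - 3, -2·x₁^2 + 2·x₂], [x₂^2 + x₂ - 3, 2·x₁·x₂ + x₁ - 1]].
At the point, J = [[-1.000, 1.000], [0.750, -5.000]] (det J = 4.250).
Solving J·Δ = −F gives Δ = (3.294, 0.044).
Then the next iterate is (x₁, x₂)₁ = (2.294, 1.544).

(2.294, 1.544)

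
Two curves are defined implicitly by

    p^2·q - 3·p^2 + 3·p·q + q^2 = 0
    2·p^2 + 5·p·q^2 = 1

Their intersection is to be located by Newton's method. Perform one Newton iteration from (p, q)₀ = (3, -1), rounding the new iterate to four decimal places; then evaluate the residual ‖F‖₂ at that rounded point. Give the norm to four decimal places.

13.9859

At (3, -1): F = (-44.0000, 32.0000).
Jacobian J = [[2·p·q - 6·p + 3·q, p^2 + 3·p + 2·q], [4·p + 5·q^2, 10·p·q]].
At the point, J = [[-27.0000, 16.0000], [17.0000, -30.0000]] (det J = 538.0000).
Solving J·Δ = −F gives Δ = (-1.5019, 0.2156).
Then the next iterate is (p, q)₁ = (1.4981, -0.7844).
Re-evaluating at (1.4981, -0.7844): F = (-11.403388, 8.097387), so ‖F‖₂ = 13.9859.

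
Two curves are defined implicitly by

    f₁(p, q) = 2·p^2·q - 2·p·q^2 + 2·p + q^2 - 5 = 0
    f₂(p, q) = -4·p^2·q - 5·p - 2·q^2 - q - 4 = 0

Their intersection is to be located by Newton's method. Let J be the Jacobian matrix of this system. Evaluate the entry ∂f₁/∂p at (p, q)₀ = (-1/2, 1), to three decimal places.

∂f₁/∂p = 4·p·q - 2·q^2 + 2.
At (-1/2, 1) this is -2.000.

-2.000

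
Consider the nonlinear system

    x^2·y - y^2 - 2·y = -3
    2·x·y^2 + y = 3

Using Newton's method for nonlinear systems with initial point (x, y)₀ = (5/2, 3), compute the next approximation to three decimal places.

(1.920, 1.885)

At (5/2, 3): F = (6.750, 45.000).
Jacobian J = [[2·x·y, x^2 - 2·y - 2], [2·y^2, 4·x·y + 1]].
At the point, J = [[15.000, -1.750], [18.000, 31.000]] (det J = 496.500).
Solving J·Δ = −F gives Δ = (-0.580, -1.115).
Then the next iterate is (x, y)₁ = (1.920, 1.885).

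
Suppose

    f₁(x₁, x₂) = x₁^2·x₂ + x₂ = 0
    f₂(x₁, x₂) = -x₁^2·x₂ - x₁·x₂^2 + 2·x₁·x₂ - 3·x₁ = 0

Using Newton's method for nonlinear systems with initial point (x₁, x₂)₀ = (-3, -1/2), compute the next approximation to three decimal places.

(1.459, -1.338)

At (-3, -1/2): F = (-5.000, 17.250).
Jacobian J = [[2·x₁·x₂, x₁^2 + 1], [-2·x₁·x₂ - x₂^2 + 2·x₂ - 3, -x₁^2 - 2·x₁·x₂ + 2·x₁]].
At the point, J = [[3.000, 10.000], [-7.250, -18.000]] (det J = 18.500).
Solving J·Δ = −F gives Δ = (4.459, -0.838).
Then the next iterate is (x₁, x₂)₁ = (1.459, -1.338).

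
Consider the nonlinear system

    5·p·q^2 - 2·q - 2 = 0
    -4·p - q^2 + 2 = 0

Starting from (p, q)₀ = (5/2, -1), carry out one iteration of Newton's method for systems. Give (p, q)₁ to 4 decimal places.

(0.2755, -0.9490)

At (5/2, -1): F = (12.5000, -9.0000).
Jacobian J = [[5·q^2, 10·p·q - 2], [-4, -2·q]].
At the point, J = [[5.0000, -27.0000], [-4.0000, 2.0000]] (det J = -98.0000).
Solving J·Δ = −F gives Δ = (-2.2245, 0.0510).
Then the next iterate is (p, q)₁ = (0.2755, -0.9490).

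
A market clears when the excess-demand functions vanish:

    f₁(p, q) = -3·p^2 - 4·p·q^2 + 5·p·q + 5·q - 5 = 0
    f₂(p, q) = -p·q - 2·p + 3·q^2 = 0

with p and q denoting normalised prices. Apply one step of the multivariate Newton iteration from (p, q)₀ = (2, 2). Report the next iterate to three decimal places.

(1.508, 1.403)

At (2, 2): F = (-19.000, 4.000).
Jacobian J = [[-6·p - 4·q^2 + 5·q, -8·p·q + 5·p + 5], [-q - 2, -p + 6·q]].
At the point, J = [[-18.000, -17.000], [-4.000, 10.000]] (det J = -248.000).
Solving J·Δ = −F gives Δ = (-0.492, -0.597).
Then the next iterate is (p, q)₁ = (1.508, 1.403).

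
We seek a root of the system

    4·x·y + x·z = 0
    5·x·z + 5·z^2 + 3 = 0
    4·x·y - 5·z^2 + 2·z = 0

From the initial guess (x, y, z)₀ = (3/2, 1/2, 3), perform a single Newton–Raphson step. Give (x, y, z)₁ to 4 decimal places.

(0.1409, 0.7167, 1.6636)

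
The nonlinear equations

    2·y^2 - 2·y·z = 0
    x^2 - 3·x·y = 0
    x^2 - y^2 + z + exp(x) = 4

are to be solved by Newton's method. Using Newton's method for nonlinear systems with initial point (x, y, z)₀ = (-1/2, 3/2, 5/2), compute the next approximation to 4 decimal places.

(-0.4458, 0.0320, 1.0107)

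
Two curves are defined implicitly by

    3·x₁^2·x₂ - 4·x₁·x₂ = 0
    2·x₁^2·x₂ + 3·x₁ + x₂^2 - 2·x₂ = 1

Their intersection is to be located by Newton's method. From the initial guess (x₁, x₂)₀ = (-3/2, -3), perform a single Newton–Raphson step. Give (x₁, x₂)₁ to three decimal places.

At (-3/2, -3): F = (-38.250, -4.000).
Jacobian J = [[6·x₁·x₂ - 4·x₂, 3·x₁^2 - 4·x₁], [4·x₁·x₂ + 3, 2·x₁^2 + 2·x₂ - 2]].
At the point, J = [[39.000, 12.750], [21.000, -3.500]] (det J = -404.250).
Solving J·Δ = −F gives Δ = (0.457, 1.601).
Then the next iterate is (x₁, x₂)₁ = (-1.043, -1.399).

(-1.043, -1.399)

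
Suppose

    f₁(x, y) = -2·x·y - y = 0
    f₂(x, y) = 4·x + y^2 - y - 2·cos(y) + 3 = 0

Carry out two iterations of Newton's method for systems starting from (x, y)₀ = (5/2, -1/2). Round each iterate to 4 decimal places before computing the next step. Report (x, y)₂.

(-0.5000, -0.5018)

At (5/2, -1/2): F = (3.0000, 11.994835).
Jacobian J = [[-2·y, -2·x - 1], [4, 2·y + 2·sin(y) - 1]].
At the point, J = [[1.0000, -6.0000], [4.0000, -2.958851]] (det J = 21.041149).
Solving J·Δ = −F gives Δ = (-2.9985, 0.0002).
Then the next iterate is (x, y)₁ = (-0.4985, -0.4998).
Round to (-0.4985, -0.4998) and repeat: F = (0.001499, 0.000243), J = [[0.9996, -0.0030], [4.0000, -2.958100]].
Δ = (-0.0015, -0.0020), so (x, y)₂ = (-0.5000, -0.5018).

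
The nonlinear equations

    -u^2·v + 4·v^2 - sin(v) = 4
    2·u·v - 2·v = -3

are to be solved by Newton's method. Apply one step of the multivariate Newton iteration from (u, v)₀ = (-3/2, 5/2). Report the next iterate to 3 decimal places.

At (-3/2, 5/2): F = (14.77653, -9.500).
Jacobian J = [[-2·u·v, -u^2 + 8·v - cos(v)], [2·v, 2·u - 2]].
At the point, J = [[7.500, 18.55114], [5.000, -5.000]] (det J = -130.25572).
Solving J·Δ = −F gives Δ = (0.786, -1.114).
Then the next iterate is (u, v)₁ = (-0.714, 1.386).

(-0.714, 1.386)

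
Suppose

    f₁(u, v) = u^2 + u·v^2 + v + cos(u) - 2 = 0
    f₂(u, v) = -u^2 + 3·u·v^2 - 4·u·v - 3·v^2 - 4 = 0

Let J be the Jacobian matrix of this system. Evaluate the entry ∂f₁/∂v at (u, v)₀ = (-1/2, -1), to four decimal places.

∂f₁/∂v = 2·u·v + 1.
At (-1/2, -1) this is 2.0000.

2.0000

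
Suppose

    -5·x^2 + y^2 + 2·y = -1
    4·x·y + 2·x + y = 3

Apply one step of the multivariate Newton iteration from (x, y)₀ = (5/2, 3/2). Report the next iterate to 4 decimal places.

At (5/2, 3/2): F = (-25.0000, 18.5000).
Jacobian J = [[-10·x, 2·y + 2], [4·y + 2, 4·x + 1]].
At the point, J = [[-25.0000, 5.0000], [8.0000, 11.0000]] (det J = -315.0000).
Solving J·Δ = −F gives Δ = (-1.1667, -0.8333).
Then the next iterate is (x, y)₁ = (1.3333, 0.6667).

(1.3333, 0.6667)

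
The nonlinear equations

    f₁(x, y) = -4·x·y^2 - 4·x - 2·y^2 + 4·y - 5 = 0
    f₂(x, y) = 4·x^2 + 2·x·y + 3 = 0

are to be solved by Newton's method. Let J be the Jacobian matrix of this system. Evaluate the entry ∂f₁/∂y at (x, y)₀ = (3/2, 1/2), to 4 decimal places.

∂f₁/∂y = -8·x·y - 4·y + 4.
At (3/2, 1/2) this is -4.0000.

-4.0000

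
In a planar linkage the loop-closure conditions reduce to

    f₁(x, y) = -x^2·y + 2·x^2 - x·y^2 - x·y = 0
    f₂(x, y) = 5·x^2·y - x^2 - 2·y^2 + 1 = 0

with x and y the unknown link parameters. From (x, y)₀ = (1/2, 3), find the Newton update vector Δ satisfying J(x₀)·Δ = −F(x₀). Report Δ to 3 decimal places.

(-0.086, -1.368)

At (1/2, 3): F = (-6.250, -13.500).
Jacobian J = [[-2·x·y + 4·x - y^2 - y, -x^2 - 2·x·y - x], [10·x·y - 2·x, 5·x^2 - 4·y]].
At the point, J = [[-13.000, -3.750], [14.000, -10.750]] (det J = 192.250).
Solving J·Δ = −F gives Δ = (-0.086, -1.368).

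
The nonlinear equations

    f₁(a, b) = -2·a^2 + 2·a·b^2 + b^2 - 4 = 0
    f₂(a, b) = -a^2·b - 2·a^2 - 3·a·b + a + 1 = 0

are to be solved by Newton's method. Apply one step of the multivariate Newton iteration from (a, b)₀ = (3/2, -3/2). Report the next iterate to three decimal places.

(-0.119, -1.256)

At (3/2, -3/2): F = (0.500, 8.125).
Jacobian J = [[-4·a + 2·b^2, 4·a·b + 2·b], [-2·a·b - 4·a - 3·b + 1, -a^2 - 3·a]].
At the point, J = [[-1.500, -12.000], [4.000, -6.750]] (det J = 58.125).
Solving J·Δ = −F gives Δ = (-1.619, 0.244).
Then the next iterate is (a, b)₁ = (-0.119, -1.256).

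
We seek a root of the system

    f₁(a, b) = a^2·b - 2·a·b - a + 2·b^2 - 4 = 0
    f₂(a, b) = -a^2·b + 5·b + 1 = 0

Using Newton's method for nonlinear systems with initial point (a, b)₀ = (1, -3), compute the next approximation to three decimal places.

(2.068, -1.851)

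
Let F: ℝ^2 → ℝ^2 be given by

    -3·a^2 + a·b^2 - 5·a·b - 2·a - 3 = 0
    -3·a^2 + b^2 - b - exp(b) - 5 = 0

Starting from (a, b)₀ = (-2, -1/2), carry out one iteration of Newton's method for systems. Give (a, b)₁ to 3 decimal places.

(-0.616, -0.595)

At (-2, -1/2): F = (-16.500, -16.85653).
Jacobian J = [[-6·a + b^2 - 5·b - 2, 2·a·b - 5·a], [-6·a, 2·b - exp(b) - 1]].
At the point, J = [[12.750, 12.000], [12.000, -2.60653]] (det J = -177.23327).
Solving J·Δ = −F gives Δ = (1.384, -0.095).
Then the next iterate is (a, b)₁ = (-0.616, -0.595).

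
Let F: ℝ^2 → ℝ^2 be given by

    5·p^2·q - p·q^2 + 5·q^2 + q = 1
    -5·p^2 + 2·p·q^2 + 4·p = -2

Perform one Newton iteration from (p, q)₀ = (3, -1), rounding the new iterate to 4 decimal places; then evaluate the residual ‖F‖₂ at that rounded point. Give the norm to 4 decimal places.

At (3, -1): F = (-45.0000, -25.0000).
Jacobian J = [[10·p·q - q^2, 5·p^2 - 2·p·q + 10·q + 1], [-10·p + 2·q^2 + 4, 4·p·q]].
At the point, J = [[-31.0000, 42.0000], [-24.0000, -12.0000]] (det J = 1380.0000).
Solving J·Δ = −F gives Δ = (-1.1522, 0.2210).
Then the next iterate is (p, q)₁ = (1.8478, -0.7790).
Re-evaluating at (1.8478, -0.7790): F = (-13.165067, -5.437983), so ‖F‖₂ = 14.2440.

14.2440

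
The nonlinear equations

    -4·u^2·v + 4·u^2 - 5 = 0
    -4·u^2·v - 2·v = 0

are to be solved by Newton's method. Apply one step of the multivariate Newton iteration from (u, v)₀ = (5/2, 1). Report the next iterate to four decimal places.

At (5/2, 1): F = (-5.0000, -27.0000).
Jacobian J = [[-8·u·v + 8·u, -4·u^2], [-8·u·v, -4·u^2 - 2]].
At the point, J = [[0.0000, -25.0000], [-20.0000, -27.0000]] (det J = -500.0000).
Solving J·Δ = −F gives Δ = (-1.0800, -0.2000).
Then the next iterate is (u, v)₁ = (1.4200, 0.8000).

(1.4200, 0.8000)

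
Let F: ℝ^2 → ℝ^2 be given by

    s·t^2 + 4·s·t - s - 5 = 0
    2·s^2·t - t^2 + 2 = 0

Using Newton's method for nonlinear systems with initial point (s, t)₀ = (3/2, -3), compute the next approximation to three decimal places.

At (3/2, -3): F = (-11.000, -20.500).
Jacobian J = [[t^2 + 4·t - 1, 2·s·t + 4·s], [4·s·t, 2·s^2 - 2·t]].
At the point, J = [[-4.000, -3.000], [-18.000, 10.500]] (det J = -96.000).
Solving J·Δ = −F gives Δ = (-1.844, -1.208).
Then the next iterate is (s, t)₁ = (-0.344, -4.208).

(-0.344, -4.208)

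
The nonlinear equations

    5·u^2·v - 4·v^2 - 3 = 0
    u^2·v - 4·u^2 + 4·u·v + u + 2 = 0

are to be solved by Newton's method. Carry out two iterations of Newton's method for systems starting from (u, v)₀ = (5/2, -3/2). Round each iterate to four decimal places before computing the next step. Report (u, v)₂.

(0.8905, -0.4853)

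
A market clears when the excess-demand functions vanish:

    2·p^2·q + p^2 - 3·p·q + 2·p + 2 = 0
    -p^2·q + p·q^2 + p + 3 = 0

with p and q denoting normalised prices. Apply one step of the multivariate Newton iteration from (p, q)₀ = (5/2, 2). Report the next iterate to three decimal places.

(1.804, 0.272)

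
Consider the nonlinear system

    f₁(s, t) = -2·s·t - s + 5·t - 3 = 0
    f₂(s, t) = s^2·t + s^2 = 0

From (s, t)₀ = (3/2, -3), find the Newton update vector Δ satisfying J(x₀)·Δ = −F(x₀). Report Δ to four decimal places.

(0.6290, 3.6774)

At (3/2, -3): F = (-10.5000, -4.5000).
Jacobian J = [[-2·t - 1, -2·s + 5], [2·s·t + 2·s, s^2]].
At the point, J = [[5.0000, 2.0000], [-6.0000, 2.2500]] (det J = 23.2500).
Solving J·Δ = −F gives Δ = (0.6290, 3.6774).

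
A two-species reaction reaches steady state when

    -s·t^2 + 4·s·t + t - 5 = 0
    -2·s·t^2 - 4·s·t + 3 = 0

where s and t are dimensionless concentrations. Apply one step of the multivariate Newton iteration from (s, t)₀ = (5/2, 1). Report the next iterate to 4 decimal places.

At (5/2, 1): F = (3.5000, -12.0000).
Jacobian J = [[-t^2 + 4·t, -2·s·t + 4·s + 1], [-2·t^2 - 4·t, -4·s·t - 4·s]].
At the point, J = [[3.0000, 6.0000], [-6.0000, -20.0000]] (det J = -24.0000).
Solving J·Δ = −F gives Δ = (0.0833, -0.6250).
Then the next iterate is (s, t)₁ = (2.5833, 0.3750).

(2.5833, 0.3750)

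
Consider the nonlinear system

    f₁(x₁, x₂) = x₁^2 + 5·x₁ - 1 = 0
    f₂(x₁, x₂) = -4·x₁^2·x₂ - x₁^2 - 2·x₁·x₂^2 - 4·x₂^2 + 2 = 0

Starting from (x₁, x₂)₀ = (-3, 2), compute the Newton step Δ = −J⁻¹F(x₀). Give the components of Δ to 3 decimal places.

(-7.000, -14.036)

At (-3, 2): F = (-7.000, -71.000).
Jacobian J = [[2·x₁ + 5, 0], [-8·x₁·x₂ - 2·x₁ - 2·x₂^2, -4·x₁^2 - 4·x₁·x₂ - 8·x₂]].
At the point, J = [[-1.000, 0.000], [46.000, -28.000]] (det J = 28.000).
Solving J·Δ = −F gives Δ = (-7.000, -14.036).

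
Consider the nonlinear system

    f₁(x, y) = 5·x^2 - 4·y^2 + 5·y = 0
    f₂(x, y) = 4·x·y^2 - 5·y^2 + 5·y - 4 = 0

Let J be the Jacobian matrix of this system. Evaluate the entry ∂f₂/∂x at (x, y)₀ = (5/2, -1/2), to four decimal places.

∂f₂/∂x = 4·y^2.
At (5/2, -1/2) this is 1.0000.

1.0000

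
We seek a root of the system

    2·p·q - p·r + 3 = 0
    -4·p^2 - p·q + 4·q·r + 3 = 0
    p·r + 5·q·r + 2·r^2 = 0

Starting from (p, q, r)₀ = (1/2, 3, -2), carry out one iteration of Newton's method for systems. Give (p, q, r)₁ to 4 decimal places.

(-0.1067, 0.9192, -1.8695)

At (1/2, 3, -2): F = (7.0000, -23.5000, -23.0000).
Jacobian J = [[2·q - r, 2·p, -p], [-8·p - q, -p + 4·r, 4·q], [r, 5·r, p + 5·q + 4·r]].
At the point, J = [[8.0000, 1.0000, -0.5000], [-7.0000, -8.5000, 12.0000], [-2.0000, -10.0000, 7.5000]] (det J = 452.0000).
Solving J·Δ = −F gives Δ = (-0.6067, -2.0808, 0.1305).
Then the next iterate is (p, q, r)₁ = (-0.1067, 0.9192, -1.8695).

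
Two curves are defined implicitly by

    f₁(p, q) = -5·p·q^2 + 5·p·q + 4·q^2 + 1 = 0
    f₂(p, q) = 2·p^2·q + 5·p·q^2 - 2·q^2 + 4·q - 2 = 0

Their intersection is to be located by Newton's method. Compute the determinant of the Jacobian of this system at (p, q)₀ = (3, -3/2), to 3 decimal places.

642.750

J = [[-5·q^2 + 5·q, -10·p·q + 5·p + 8·q], [4·p·q + 5·q^2, 2·p^2 + 10·p·q - 4·q + 4]].
At the point, J = [[-18.750, 48.000], [-6.750, -17.000]].
det J = 642.750.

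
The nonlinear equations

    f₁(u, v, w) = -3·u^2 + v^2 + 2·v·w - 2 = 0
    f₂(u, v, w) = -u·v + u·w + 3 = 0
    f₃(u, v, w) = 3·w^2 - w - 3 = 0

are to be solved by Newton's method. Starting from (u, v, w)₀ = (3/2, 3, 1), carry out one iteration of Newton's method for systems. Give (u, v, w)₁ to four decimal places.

At (3/2, 3, 1): F = (6.2500, 0.0000, -1.0000).
Jacobian J = [[-6·u, 2·v + 2·w, 2·v], [-v + w, -u, u], [0, 0, 6·w - 1]].
At the point, J = [[-9.0000, 8.0000, 6.0000], [-2.0000, -1.5000, 1.5000], [0.0000, 0.0000, 5.0000]] (det J = 147.5000).
Solving J·Δ = −F gives Δ = (0.4602, -0.4136, 0.2000).
Then the next iterate is (u, v, w)₁ = (1.9602, 2.5864, 1.2000).

(1.9602, 2.5864, 1.2000)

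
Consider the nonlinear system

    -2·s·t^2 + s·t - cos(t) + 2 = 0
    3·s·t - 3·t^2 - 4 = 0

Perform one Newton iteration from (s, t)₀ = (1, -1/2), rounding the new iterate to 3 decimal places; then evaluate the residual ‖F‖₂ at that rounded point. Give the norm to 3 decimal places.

At (1, -1/2): F = (0.12242, -6.250).
Jacobian J = [[-2·t^2 + t, -4·s·t + s + sin(t)], [3·t, 3·s - 6·t]].
At the point, J = [[-1.000, 2.52057], [-1.500, 6.000]] (det J = -2.21914).
Solving J·Δ = −F gives Δ = (7.430, 2.899).
Then the next iterate is (s, t)₁ = (8.430, 2.399).
Re-evaluating at (8.430, 2.399): F = (-74.07240, 39.40511), so ‖F‖₂ = 83.902.

83.902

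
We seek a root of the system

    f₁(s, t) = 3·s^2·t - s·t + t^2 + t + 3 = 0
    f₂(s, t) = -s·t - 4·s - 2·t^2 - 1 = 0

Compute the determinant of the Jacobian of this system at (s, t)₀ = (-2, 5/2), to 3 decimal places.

390.000

J = [[6·s·t - t, 3·s^2 - s + 2·t + 1], [-t - 4, -s - 4·t]].
At the point, J = [[-32.500, 20.000], [-6.500, -8.000]].
det J = 390.000.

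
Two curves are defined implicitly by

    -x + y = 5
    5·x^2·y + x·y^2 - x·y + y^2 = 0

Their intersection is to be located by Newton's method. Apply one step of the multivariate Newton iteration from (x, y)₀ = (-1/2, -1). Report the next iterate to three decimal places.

(-0.871, 4.129)

At (-1/2, -1): F = (-5.500, -1.250).
Jacobian J = [[-1, 1], [10·x·y + y^2 - y, 5·x^2 + 2·x·y - x + 2·y]].
At the point, J = [[-1.000, 1.000], [7.000, 0.750]] (det J = -7.750).
Solving J·Δ = −F gives Δ = (-0.371, 5.129).
Then the next iterate is (x, y)₁ = (-0.871, 4.129).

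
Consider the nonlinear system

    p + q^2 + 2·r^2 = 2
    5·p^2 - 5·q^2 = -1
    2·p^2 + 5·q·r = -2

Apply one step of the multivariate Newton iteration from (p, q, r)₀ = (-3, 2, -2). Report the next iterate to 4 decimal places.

At (-3, 2, -2): F = (7.0000, 26.0000, 0.0000).
Jacobian J = [[1, 2·q, 4·r], [10·p, -10·q, 0], [4·p, 5·r, 5·q]].
At the point, J = [[1.0000, 4.0000, -8.0000], [-30.0000, -20.0000, 0.0000], [-12.0000, -10.0000, 10.0000]] (det J = 520.0000).
Solving J·Δ = −F gives Δ = (0.6923, 0.2615, 1.0923).
Then the next iterate is (p, q, r)₁ = (-2.3077, 2.2615, -0.9077).

(-2.3077, 2.2615, -0.9077)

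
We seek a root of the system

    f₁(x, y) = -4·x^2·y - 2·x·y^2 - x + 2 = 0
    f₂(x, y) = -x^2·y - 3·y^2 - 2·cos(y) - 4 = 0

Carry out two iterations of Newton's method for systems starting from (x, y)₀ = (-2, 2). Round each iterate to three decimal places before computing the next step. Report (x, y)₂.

(-3.260, -1.739)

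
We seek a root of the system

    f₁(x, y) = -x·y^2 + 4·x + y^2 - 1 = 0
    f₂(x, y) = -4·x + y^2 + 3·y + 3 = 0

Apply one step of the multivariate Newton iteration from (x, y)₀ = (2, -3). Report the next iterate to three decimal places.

(1.077, -3.436)

At (2, -3): F = (-2.000, -5.000).
Jacobian J = [[-y^2 + 4, -2·x·y + 2·y], [-4, 2·y + 3]].
At the point, J = [[-5.000, 6.000], [-4.000, -3.000]] (det J = 39.000).
Solving J·Δ = −F gives Δ = (-0.923, -0.436).
Then the next iterate is (x, y)₁ = (1.077, -3.436).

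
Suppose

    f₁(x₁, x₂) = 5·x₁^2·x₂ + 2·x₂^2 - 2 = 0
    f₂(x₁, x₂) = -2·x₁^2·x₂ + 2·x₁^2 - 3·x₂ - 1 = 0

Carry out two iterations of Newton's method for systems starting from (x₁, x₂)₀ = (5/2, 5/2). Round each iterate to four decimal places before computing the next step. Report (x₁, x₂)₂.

(1.4429, 0.6870)

At (5/2, 5/2): F = (88.6250, -27.2500).
Jacobian J = [[10·x₁·x₂, 5·x₁^2 + 4·x₂], [-4·x₁·x₂ + 4·x₁, -2·x₁^2 - 3]].
At the point, J = [[62.5000, 41.2500], [-15.0000, -15.5000]] (det J = -350.0000).
Solving J·Δ = −F gives Δ = (-0.7132, -1.0679).
Then the next iterate is (x₁, x₂)₁ = (1.7868, 1.4321).
Round to (1.7868, 1.4321) and repeat: F = (24.962822, -8.055392), J = [[25.588763, 21.691671], [-3.088305, -9.385308]].
Δ = (-0.3439, -0.7451), so (x₁, x₂)₂ = (1.4429, 0.6870).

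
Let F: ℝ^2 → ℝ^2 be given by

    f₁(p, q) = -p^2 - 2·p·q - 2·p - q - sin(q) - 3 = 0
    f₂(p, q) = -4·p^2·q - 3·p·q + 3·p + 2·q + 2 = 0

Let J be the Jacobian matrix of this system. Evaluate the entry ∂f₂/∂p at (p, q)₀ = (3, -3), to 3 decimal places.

∂f₂/∂p = -8·p·q - 3·q + 3.
At (3, -3) this is 84.000.

84.000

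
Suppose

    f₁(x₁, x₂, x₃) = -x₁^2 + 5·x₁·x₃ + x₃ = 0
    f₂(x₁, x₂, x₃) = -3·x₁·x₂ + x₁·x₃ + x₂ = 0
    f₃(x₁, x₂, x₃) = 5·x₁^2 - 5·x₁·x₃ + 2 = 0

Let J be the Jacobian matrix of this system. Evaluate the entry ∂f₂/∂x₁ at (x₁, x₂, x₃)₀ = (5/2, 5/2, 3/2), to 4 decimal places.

∂f₂/∂x₁ = -3·x₂ + x₃.
At (5/2, 5/2, 3/2) this is -6.0000.

-6.0000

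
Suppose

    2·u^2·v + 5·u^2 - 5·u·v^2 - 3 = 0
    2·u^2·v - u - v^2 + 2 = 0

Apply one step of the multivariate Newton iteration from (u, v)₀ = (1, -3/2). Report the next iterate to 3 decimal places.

At (1, -3/2): F = (-12.250, -4.250).
Jacobian J = [[4·u·v + 10·u - 5·v^2, 2·u^2 - 10·u·v], [4·u·v - 1, 2·u^2 - 2·v]].
At the point, J = [[-7.250, 17.000], [-7.000, 5.000]] (det J = 82.750).
Solving J·Δ = −F gives Δ = (-0.133, 0.664).
Then the next iterate is (u, v)₁ = (0.867, -0.836).

(0.867, -0.836)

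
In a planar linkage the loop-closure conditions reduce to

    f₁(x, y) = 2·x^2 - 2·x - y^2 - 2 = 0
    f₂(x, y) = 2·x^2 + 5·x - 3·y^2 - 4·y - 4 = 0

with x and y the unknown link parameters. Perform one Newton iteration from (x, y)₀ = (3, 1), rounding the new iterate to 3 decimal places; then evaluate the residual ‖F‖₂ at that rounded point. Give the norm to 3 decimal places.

At (3, 1): F = (9.000, 22.000).
Jacobian J = [[4·x - 2, -2·y], [4·x + 5, -6·y - 4]].
At the point, J = [[10.000, -2.000], [17.000, -10.000]] (det J = -66.000).
Solving J·Δ = −F gives Δ = (-0.697, 1.015).
Then the next iterate is (x, y)₁ = (2.303, 2.015).
Re-evaluating at (2.303, 2.015): F = (-0.05861, -2.11806), so ‖F‖₂ = 2.119.

2.119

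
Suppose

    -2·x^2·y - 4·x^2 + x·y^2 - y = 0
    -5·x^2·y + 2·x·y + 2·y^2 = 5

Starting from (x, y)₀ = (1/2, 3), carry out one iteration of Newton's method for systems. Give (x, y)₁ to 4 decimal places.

At (1/2, 3): F = (-1.0000, 12.2500).
Jacobian J = [[-4·x·y - 8·x + y^2, -2·x^2 + 2·x·y - 1], [-10·x·y + 2·y, -5·x^2 + 2·x + 4·y]].
At the point, J = [[-1.0000, 1.5000], [-9.0000, 11.7500]] (det J = 1.7500).
Solving J·Δ = −F gives Δ = (17.2143, 12.1429).
Then the next iterate is (x, y)₁ = (17.7143, 15.1429).

(17.7143, 15.1429)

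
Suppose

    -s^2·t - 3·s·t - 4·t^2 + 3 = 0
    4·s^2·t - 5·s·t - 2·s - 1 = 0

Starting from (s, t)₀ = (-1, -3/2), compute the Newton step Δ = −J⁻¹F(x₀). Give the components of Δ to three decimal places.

(0.406, 0.599)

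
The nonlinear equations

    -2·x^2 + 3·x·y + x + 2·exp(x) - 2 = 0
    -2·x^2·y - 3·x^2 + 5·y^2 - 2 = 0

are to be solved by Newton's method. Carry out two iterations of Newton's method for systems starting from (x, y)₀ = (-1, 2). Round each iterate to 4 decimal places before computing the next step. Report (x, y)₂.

At (-1, 2): F = (-10.264241, 11.0000).
Jacobian J = [[-4·x + 3·y + 2·exp(x) + 1, 3·x], [-4·x·y - 6·x, -2·x^2 + 10·y]].
At the point, J = [[11.735759, -3.0000], [14.0000, 18.0000]] (det J = 253.243660).
Solving J·Δ = −F gives Δ = (0.5993, -1.0772).
Then the next iterate is (x, y)₁ = (-0.4007, 0.9228).
Round to (-0.4007, 0.9228) and repeat: F = (-2.491417, 1.479787), J = [[6.710902, -1.2021], [3.883264, 8.906879]].
Δ = (0.3168, -0.3042), so (x, y)₂ = (-0.0839, 0.6186).

(-0.0839, 0.6186)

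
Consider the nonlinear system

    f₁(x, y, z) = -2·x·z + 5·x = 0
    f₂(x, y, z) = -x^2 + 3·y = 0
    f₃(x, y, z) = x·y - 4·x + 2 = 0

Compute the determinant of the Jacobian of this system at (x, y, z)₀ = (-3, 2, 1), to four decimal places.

J = [[-2·z + 5, 0, -2·x], [-2·x, 3, 0], [y - 4, x, 0]].
At the point, J = [[3.0000, 0.0000, 6.0000], [6.0000, 3.0000, 0.0000], [-2.0000, -3.0000, 0.0000]].
det J = -72.0000.

-72.0000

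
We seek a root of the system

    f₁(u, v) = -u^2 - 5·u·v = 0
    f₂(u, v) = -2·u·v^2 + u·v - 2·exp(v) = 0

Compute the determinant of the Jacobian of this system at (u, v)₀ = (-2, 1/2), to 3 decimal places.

J = [[-2·u - 5·v, -5·u], [-2·v^2 + v, -4·u·v + u - 2·exp(v)]].
At the point, J = [[1.500, 10.000], [0.000, -1.29744]].
det J = -1.946.

-1.946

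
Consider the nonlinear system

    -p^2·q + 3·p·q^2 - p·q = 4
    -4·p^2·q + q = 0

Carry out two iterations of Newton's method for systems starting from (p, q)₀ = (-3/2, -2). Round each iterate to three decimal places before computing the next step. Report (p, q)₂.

(-1.244, 0.126)

At (-3/2, -2): F = (-20.500, 16.000).
Jacobian J = [[-2·p·q + 3·q^2 - q, -p^2 + 6·p·q - p], [-8·p·q, -4·p^2 + 1]].
At the point, J = [[8.000, 17.250], [-24.000, -8.000]] (det J = 350.000).
Solving J·Δ = −F gives Δ = (0.320, 1.040).
Then the next iterate is (p, q)₁ = (-1.180, -0.960).
Round to (-1.180, -0.960) and repeat: F = (-7.05856, 4.38682), J = [[1.45920, 6.58440], [-9.06240, -4.56960]].
Δ = (-0.064, 1.086), so (p, q)₂ = (-1.244, 0.126).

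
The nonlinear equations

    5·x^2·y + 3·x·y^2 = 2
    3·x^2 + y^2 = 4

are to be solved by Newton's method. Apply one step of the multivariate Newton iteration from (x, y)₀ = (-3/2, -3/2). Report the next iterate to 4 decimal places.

At (-3/2, -3/2): F = (-29.0000, 5.0000).
Jacobian J = [[10·x·y + 3·y^2, 5·x^2 + 6·x·y], [6·x, 2·y]].
At the point, J = [[29.2500, 24.7500], [-9.0000, -3.0000]] (det J = 135.0000).
Solving J·Δ = −F gives Δ = (0.2722, 0.8500).
Then the next iterate is (x, y)₁ = (-1.2278, -0.6500).

(-1.2278, -0.6500)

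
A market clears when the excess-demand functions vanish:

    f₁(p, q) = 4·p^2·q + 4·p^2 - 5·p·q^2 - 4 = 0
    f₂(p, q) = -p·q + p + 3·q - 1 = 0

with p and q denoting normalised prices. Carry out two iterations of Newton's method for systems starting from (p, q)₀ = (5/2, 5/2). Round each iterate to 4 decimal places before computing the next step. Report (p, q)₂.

At (5/2, 5/2): F = (5.3750, 2.7500).
Jacobian J = [[8·p·q + 8·p - 5·q^2, 4·p^2 - 10·p·q], [-q + 1, -p + 3]].
At the point, J = [[38.7500, -37.5000], [-1.5000, 0.5000]] (det J = -36.8750).
Solving J·Δ = −F gives Δ = (2.8695, 3.1085).
Then the next iterate is (p, q)₁ = (5.3695, 5.6085).
Round to (5.3695, 5.6085) and repeat: F = (-86.362751, -8.919841), J = [[126.598365, -185.822287], [-4.6085, -2.3695]].
Δ = (-1.2564, -1.3208), so (p, q)₂ = (4.1131, 4.2877).

(4.1131, 4.2877)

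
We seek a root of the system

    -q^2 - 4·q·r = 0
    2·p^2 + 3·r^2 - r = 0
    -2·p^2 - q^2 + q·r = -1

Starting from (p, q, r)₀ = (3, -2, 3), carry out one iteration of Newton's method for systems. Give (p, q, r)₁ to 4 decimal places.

At (3, -2, 3): F = (20.0000, 42.0000, -27.0000).
Jacobian J = [[0, -2·q - 4·r, -4·q], [4·p, 0, 6·r - 1], [-4·p, -2·q + r, q]].
At the point, J = [[0.0000, -8.0000, 8.0000], [12.0000, 0.0000, 17.0000], [-12.0000, 7.0000, -2.0000]] (det J = 2112.0000).
Solving J·Δ = −F gives Δ = (-1.4072, 1.0227, -1.4773).
Then the next iterate is (p, q, r)₁ = (1.5928, -0.9773, 1.5227).

(1.5928, -0.9773, 1.5227)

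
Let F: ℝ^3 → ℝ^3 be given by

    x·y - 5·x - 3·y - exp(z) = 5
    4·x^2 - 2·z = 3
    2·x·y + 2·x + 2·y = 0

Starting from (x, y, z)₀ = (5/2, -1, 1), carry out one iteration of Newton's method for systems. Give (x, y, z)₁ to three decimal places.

At (5/2, -1, 1): F = (-19.71828, 20.000, -2.000).
Jacobian J = [[y - 5, x - 3, -exp(z)], [8·x, 0, -2], [2·y + 2, 2·x + 2, 0]].
At the point, J = [[-6.000, -0.500, -2.71828], [20.000, 0.000, -2.000], [0.000, 7.000, 0.000]] (det J = -464.55946).
Solving J·Δ = −F gives Δ = (-1.418, 0.286, -4.177).
Then the next iterate is (x, y, z)₁ = (1.082, -0.714, -3.177).

(1.082, -0.714, -3.177)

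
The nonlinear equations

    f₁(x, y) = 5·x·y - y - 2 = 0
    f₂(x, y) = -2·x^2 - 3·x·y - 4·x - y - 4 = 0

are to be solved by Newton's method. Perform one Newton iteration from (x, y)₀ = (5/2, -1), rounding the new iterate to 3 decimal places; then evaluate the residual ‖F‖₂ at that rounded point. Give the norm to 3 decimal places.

At (5/2, -1): F = (-13.500, -18.000).
Jacobian J = [[5·y, 5·x - 1], [-4·x - 3·y - 4, -3·x - 1]].
At the point, J = [[-5.000, 11.500], [-11.000, -8.500]] (det J = 169.000).
Solving J·Δ = −F gives Δ = (-1.904, 0.346).
Then the next iterate is (x, y)₁ = (0.596, -0.654).
Re-evaluating at (0.596, -0.654): F = (-3.29492, -5.27108), so ‖F‖₂ = 6.216.

6.216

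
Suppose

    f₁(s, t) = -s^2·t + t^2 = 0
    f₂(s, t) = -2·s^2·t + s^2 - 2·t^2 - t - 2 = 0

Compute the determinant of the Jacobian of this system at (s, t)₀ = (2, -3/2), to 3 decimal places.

94.000

J = [[-2·s·t, -s^2 + 2·t], [-4·s·t + 2·s, -2·s^2 - 4·t - 1]].
At the point, J = [[6.000, -7.000], [16.000, -3.000]].
det J = 94.000.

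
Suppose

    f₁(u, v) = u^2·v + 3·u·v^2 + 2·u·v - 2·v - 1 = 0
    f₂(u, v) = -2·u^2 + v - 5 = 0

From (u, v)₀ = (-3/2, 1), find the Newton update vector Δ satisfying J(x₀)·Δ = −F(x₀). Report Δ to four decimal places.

At (-3/2, 1): F = (-8.2500, -8.5000).
Jacobian J = [[2·u·v + 3·v^2 + 2·v, u^2 + 6·u·v + 2·u - 2], [-4·u, 1]].
At the point, J = [[2.0000, -11.7500], [6.0000, 1.0000]] (det J = 72.5000).
Solving J·Δ = −F gives Δ = (1.4914, -0.4483).

(1.4914, -0.4483)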